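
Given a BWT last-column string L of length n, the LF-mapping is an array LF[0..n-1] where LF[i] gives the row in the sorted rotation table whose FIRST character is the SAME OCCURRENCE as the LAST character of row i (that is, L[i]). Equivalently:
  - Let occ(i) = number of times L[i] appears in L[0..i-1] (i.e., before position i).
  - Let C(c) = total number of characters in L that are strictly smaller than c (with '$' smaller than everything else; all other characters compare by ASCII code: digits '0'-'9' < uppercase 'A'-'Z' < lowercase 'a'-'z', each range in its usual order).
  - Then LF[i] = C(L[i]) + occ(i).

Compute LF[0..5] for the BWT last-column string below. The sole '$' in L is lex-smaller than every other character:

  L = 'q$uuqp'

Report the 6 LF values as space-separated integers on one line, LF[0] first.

Answer: 2 0 4 5 3 1

Derivation:
Char counts: '$':1, 'p':1, 'q':2, 'u':2
C (first-col start): C('$')=0, C('p')=1, C('q')=2, C('u')=4
L[0]='q': occ=0, LF[0]=C('q')+0=2+0=2
L[1]='$': occ=0, LF[1]=C('$')+0=0+0=0
L[2]='u': occ=0, LF[2]=C('u')+0=4+0=4
L[3]='u': occ=1, LF[3]=C('u')+1=4+1=5
L[4]='q': occ=1, LF[4]=C('q')+1=2+1=3
L[5]='p': occ=0, LF[5]=C('p')+0=1+0=1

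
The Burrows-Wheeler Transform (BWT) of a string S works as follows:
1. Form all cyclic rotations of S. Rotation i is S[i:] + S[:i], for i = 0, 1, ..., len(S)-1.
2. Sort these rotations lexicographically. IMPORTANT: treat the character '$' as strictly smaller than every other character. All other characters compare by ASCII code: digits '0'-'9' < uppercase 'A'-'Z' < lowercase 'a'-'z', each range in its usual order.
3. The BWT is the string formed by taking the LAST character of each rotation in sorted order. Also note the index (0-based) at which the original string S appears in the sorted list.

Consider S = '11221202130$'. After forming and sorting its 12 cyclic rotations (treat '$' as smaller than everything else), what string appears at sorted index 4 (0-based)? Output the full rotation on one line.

Answer: 1202130$1122

Derivation:
All 12 rotations (rotation i = S[i:]+S[:i]):
  rot[0] = 11221202130$
  rot[1] = 1221202130$1
  rot[2] = 221202130$11
  rot[3] = 21202130$112
  rot[4] = 1202130$1122
  rot[5] = 202130$11221
  rot[6] = 02130$112212
  rot[7] = 2130$1122120
  rot[8] = 130$11221202
  rot[9] = 30$112212021
  rot[10] = 0$1122120213
  rot[11] = $11221202130
Sorted (with $ < everything):
  sorted[0] = $11221202130
  sorted[1] = 0$1122120213
  sorted[2] = 02130$112212
  sorted[3] = 11221202130$
  sorted[4] = 1202130$1122
  sorted[5] = 1221202130$1
  sorted[6] = 130$11221202
  sorted[7] = 202130$11221
  sorted[8] = 21202130$112
  sorted[9] = 2130$1122120
  sorted[10] = 221202130$11
  sorted[11] = 30$112212021
sorted[4] = 1202130$1122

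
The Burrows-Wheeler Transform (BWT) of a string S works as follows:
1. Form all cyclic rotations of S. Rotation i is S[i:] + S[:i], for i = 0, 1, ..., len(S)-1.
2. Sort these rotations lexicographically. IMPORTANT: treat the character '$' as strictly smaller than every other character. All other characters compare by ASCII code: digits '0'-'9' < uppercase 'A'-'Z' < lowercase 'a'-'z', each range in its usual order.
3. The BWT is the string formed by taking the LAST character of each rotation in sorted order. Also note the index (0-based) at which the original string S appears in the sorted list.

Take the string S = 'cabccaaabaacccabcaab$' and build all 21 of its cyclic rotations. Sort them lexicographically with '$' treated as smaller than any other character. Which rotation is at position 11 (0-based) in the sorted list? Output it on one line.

All 21 rotations (rotation i = S[i:]+S[:i]):
  rot[0] = cabccaaabaacccabcaab$
  rot[1] = abccaaabaacccabcaab$c
  rot[2] = bccaaabaacccabcaab$ca
  rot[3] = ccaaabaacccabcaab$cab
  rot[4] = caaabaacccabcaab$cabc
  rot[5] = aaabaacccabcaab$cabcc
  rot[6] = aabaacccabcaab$cabcca
  rot[7] = abaacccabcaab$cabccaa
  rot[8] = baacccabcaab$cabccaaa
  rot[9] = aacccabcaab$cabccaaab
  rot[10] = acccabcaab$cabccaaaba
  rot[11] = cccabcaab$cabccaaabaa
  rot[12] = ccabcaab$cabccaaabaac
  rot[13] = cabcaab$cabccaaabaacc
  rot[14] = abcaab$cabccaaabaaccc
  rot[15] = bcaab$cabccaaabaaccca
  rot[16] = caab$cabccaaabaacccab
  rot[17] = aab$cabccaaabaacccabc
  rot[18] = ab$cabccaaabaacccabca
  rot[19] = b$cabccaaabaacccabcaa
  rot[20] = $cabccaaabaacccabcaab
Sorted (with $ < everything):
  sorted[0] = $cabccaaabaacccabcaab
  sorted[1] = aaabaacccabcaab$cabcc
  sorted[2] = aab$cabccaaabaacccabc
  sorted[3] = aabaacccabcaab$cabcca
  sorted[4] = aacccabcaab$cabccaaab
  sorted[5] = ab$cabccaaabaacccabca
  sorted[6] = abaacccabcaab$cabccaa
  sorted[7] = abcaab$cabccaaabaaccc
  sorted[8] = abccaaabaacccabcaab$c
  sorted[9] = acccabcaab$cabccaaaba
  sorted[10] = b$cabccaaabaacccabcaa
  sorted[11] = baacccabcaab$cabccaaa
  sorted[12] = bcaab$cabccaaabaaccca
  sorted[13] = bccaaabaacccabcaab$ca
  sorted[14] = caaabaacccabcaab$cabc
  sorted[15] = caab$cabccaaabaacccab
  sorted[16] = cabcaab$cabccaaabaacc
  sorted[17] = cabccaaabaacccabcaab$
  sorted[18] = ccaaabaacccabcaab$cab
  sorted[19] = ccabcaab$cabccaaabaac
  sorted[20] = cccabcaab$cabccaaabaa
sorted[11] = baacccabcaab$cabccaaa

Answer: baacccabcaab$cabccaaa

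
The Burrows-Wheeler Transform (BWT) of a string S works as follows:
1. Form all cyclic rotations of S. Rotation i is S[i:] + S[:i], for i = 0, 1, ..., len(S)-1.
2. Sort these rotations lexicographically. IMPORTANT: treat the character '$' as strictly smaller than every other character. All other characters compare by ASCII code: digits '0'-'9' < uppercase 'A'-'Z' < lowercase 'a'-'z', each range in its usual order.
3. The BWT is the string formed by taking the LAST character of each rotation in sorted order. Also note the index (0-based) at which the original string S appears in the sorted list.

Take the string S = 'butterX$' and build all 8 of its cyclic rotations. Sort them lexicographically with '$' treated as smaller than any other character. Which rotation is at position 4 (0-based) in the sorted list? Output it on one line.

All 8 rotations (rotation i = S[i:]+S[:i]):
  rot[0] = butterX$
  rot[1] = utterX$b
  rot[2] = tterX$bu
  rot[3] = terX$but
  rot[4] = erX$butt
  rot[5] = rX$butte
  rot[6] = X$butter
  rot[7] = $butterX
Sorted (with $ < everything):
  sorted[0] = $butterX
  sorted[1] = X$butter
  sorted[2] = butterX$
  sorted[3] = erX$butt
  sorted[4] = rX$butte
  sorted[5] = terX$but
  sorted[6] = tterX$bu
  sorted[7] = utterX$b
sorted[4] = rX$butte

Answer: rX$butte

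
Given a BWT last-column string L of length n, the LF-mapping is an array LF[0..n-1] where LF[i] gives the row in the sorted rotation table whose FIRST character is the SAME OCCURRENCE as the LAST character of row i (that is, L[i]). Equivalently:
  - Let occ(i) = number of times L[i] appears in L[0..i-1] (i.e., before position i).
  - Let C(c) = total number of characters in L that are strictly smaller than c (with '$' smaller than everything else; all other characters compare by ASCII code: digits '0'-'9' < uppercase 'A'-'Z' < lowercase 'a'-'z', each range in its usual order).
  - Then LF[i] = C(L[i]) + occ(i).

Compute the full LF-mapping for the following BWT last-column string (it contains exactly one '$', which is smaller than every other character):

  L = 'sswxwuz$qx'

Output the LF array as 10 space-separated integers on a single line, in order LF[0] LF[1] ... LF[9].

Answer: 2 3 5 7 6 4 9 0 1 8

Derivation:
Char counts: '$':1, 'q':1, 's':2, 'u':1, 'w':2, 'x':2, 'z':1
C (first-col start): C('$')=0, C('q')=1, C('s')=2, C('u')=4, C('w')=5, C('x')=7, C('z')=9
L[0]='s': occ=0, LF[0]=C('s')+0=2+0=2
L[1]='s': occ=1, LF[1]=C('s')+1=2+1=3
L[2]='w': occ=0, LF[2]=C('w')+0=5+0=5
L[3]='x': occ=0, LF[3]=C('x')+0=7+0=7
L[4]='w': occ=1, LF[4]=C('w')+1=5+1=6
L[5]='u': occ=0, LF[5]=C('u')+0=4+0=4
L[6]='z': occ=0, LF[6]=C('z')+0=9+0=9
L[7]='$': occ=0, LF[7]=C('$')+0=0+0=0
L[8]='q': occ=0, LF[8]=C('q')+0=1+0=1
L[9]='x': occ=1, LF[9]=C('x')+1=7+1=8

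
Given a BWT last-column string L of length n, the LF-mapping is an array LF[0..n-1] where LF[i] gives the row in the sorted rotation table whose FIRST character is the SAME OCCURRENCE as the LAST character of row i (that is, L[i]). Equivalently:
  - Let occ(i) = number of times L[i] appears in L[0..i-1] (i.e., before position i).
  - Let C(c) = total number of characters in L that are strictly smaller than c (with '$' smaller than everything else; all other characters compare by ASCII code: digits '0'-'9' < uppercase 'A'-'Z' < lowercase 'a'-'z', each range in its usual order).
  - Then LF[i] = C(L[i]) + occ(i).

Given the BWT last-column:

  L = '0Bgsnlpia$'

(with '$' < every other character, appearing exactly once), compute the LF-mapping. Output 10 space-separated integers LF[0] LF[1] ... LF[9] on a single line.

Char counts: '$':1, '0':1, 'B':1, 'a':1, 'g':1, 'i':1, 'l':1, 'n':1, 'p':1, 's':1
C (first-col start): C('$')=0, C('0')=1, C('B')=2, C('a')=3, C('g')=4, C('i')=5, C('l')=6, C('n')=7, C('p')=8, C('s')=9
L[0]='0': occ=0, LF[0]=C('0')+0=1+0=1
L[1]='B': occ=0, LF[1]=C('B')+0=2+0=2
L[2]='g': occ=0, LF[2]=C('g')+0=4+0=4
L[3]='s': occ=0, LF[3]=C('s')+0=9+0=9
L[4]='n': occ=0, LF[4]=C('n')+0=7+0=7
L[5]='l': occ=0, LF[5]=C('l')+0=6+0=6
L[6]='p': occ=0, LF[6]=C('p')+0=8+0=8
L[7]='i': occ=0, LF[7]=C('i')+0=5+0=5
L[8]='a': occ=0, LF[8]=C('a')+0=3+0=3
L[9]='$': occ=0, LF[9]=C('$')+0=0+0=0

Answer: 1 2 4 9 7 6 8 5 3 0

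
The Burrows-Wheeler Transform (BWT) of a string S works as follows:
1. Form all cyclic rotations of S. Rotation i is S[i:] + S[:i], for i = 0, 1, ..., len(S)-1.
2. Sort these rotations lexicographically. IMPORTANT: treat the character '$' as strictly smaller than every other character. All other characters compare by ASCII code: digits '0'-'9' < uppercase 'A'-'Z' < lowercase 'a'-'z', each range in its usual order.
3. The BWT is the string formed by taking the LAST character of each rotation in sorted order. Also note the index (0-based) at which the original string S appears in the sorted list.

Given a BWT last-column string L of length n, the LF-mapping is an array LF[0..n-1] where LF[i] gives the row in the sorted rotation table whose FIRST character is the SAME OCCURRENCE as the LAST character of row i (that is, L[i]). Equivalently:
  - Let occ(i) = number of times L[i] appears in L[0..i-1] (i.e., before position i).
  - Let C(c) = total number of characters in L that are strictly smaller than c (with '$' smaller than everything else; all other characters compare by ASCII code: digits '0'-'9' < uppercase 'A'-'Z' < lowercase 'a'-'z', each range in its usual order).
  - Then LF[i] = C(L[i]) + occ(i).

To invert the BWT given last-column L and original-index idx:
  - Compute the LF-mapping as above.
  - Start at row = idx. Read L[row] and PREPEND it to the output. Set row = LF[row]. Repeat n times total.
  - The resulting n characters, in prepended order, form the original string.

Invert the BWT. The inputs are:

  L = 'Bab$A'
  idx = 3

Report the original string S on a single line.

Answer: aAbB$

Derivation:
LF mapping: 2 3 4 0 1
Walk LF starting at row 3, prepending L[row]:
  step 1: row=3, L[3]='$', prepend. Next row=LF[3]=0
  step 2: row=0, L[0]='B', prepend. Next row=LF[0]=2
  step 3: row=2, L[2]='b', prepend. Next row=LF[2]=4
  step 4: row=4, L[4]='A', prepend. Next row=LF[4]=1
  step 5: row=1, L[1]='a', prepend. Next row=LF[1]=3
Reversed output: aAbB$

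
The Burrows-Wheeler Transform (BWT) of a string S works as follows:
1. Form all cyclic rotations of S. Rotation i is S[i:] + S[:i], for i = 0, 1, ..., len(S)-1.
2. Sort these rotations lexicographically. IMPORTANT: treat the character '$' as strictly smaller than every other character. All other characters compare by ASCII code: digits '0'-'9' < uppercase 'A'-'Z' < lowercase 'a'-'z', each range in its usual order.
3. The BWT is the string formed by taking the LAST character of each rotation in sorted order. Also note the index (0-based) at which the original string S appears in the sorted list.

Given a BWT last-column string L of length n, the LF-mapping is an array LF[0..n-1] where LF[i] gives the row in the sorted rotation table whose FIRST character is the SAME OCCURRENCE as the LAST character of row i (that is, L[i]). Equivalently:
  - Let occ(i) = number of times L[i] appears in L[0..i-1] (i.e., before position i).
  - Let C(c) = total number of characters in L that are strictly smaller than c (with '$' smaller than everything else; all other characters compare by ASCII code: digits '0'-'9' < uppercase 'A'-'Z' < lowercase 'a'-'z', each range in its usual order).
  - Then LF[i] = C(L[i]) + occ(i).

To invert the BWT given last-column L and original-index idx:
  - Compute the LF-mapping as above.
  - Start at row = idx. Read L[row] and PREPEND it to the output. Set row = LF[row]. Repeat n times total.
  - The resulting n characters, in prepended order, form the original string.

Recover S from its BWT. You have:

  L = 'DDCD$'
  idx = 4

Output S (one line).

Answer: DDCD$

Derivation:
LF mapping: 2 3 1 4 0
Walk LF starting at row 4, prepending L[row]:
  step 1: row=4, L[4]='$', prepend. Next row=LF[4]=0
  step 2: row=0, L[0]='D', prepend. Next row=LF[0]=2
  step 3: row=2, L[2]='C', prepend. Next row=LF[2]=1
  step 4: row=1, L[1]='D', prepend. Next row=LF[1]=3
  step 5: row=3, L[3]='D', prepend. Next row=LF[3]=4
Reversed output: DDCD$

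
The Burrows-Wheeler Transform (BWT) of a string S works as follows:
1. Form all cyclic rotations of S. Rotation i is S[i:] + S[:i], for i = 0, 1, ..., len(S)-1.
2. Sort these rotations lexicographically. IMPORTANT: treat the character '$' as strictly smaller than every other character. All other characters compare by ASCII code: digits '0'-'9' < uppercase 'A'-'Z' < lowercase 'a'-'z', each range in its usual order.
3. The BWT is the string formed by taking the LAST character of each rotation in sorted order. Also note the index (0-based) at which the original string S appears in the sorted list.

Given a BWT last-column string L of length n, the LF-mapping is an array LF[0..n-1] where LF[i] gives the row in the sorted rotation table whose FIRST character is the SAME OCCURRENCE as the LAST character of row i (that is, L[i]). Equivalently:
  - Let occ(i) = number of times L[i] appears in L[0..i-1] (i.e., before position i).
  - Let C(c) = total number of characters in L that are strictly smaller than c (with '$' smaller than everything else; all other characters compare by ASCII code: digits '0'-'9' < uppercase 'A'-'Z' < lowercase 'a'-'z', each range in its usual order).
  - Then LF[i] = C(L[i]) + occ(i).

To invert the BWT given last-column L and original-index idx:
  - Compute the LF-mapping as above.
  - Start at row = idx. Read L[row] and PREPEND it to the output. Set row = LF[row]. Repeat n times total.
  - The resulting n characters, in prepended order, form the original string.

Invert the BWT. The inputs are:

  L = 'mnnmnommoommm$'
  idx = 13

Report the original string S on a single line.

Answer: onmmmomnmmonm$

Derivation:
LF mapping: 1 8 9 2 10 11 3 4 12 13 5 6 7 0
Walk LF starting at row 13, prepending L[row]:
  step 1: row=13, L[13]='$', prepend. Next row=LF[13]=0
  step 2: row=0, L[0]='m', prepend. Next row=LF[0]=1
  step 3: row=1, L[1]='n', prepend. Next row=LF[1]=8
  step 4: row=8, L[8]='o', prepend. Next row=LF[8]=12
  step 5: row=12, L[12]='m', prepend. Next row=LF[12]=7
  step 6: row=7, L[7]='m', prepend. Next row=LF[7]=4
  step 7: row=4, L[4]='n', prepend. Next row=LF[4]=10
  step 8: row=10, L[10]='m', prepend. Next row=LF[10]=5
  step 9: row=5, L[5]='o', prepend. Next row=LF[5]=11
  step 10: row=11, L[11]='m', prepend. Next row=LF[11]=6
  step 11: row=6, L[6]='m', prepend. Next row=LF[6]=3
  step 12: row=3, L[3]='m', prepend. Next row=LF[3]=2
  step 13: row=2, L[2]='n', prepend. Next row=LF[2]=9
  step 14: row=9, L[9]='o', prepend. Next row=LF[9]=13
Reversed output: onmmmomnmmonm$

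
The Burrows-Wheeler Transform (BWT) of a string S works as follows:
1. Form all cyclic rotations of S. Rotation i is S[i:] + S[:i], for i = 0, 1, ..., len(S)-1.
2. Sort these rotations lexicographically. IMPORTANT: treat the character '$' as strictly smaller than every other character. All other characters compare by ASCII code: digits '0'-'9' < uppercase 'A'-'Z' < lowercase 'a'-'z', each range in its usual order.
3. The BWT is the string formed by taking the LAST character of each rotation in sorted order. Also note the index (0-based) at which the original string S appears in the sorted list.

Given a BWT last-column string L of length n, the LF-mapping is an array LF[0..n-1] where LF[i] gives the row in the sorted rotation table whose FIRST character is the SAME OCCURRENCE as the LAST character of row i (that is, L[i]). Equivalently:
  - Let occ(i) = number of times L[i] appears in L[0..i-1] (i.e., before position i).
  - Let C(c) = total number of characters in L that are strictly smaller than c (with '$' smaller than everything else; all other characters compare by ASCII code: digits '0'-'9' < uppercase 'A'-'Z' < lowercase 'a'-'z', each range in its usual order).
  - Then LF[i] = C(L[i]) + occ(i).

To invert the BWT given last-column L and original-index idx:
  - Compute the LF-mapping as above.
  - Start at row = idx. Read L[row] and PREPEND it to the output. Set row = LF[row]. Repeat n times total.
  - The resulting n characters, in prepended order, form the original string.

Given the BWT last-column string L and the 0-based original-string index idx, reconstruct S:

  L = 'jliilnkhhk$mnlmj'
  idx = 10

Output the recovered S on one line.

LF mapping: 5 9 3 4 10 14 7 1 2 8 0 12 15 11 13 6
Walk LF starting at row 10, prepending L[row]:
  step 1: row=10, L[10]='$', prepend. Next row=LF[10]=0
  step 2: row=0, L[0]='j', prepend. Next row=LF[0]=5
  step 3: row=5, L[5]='n', prepend. Next row=LF[5]=14
  step 4: row=14, L[14]='m', prepend. Next row=LF[14]=13
  step 5: row=13, L[13]='l', prepend. Next row=LF[13]=11
  step 6: row=11, L[11]='m', prepend. Next row=LF[11]=12
  step 7: row=12, L[12]='n', prepend. Next row=LF[12]=15
  step 8: row=15, L[15]='j', prepend. Next row=LF[15]=6
  step 9: row=6, L[6]='k', prepend. Next row=LF[6]=7
  step 10: row=7, L[7]='h', prepend. Next row=LF[7]=1
  step 11: row=1, L[1]='l', prepend. Next row=LF[1]=9
  step 12: row=9, L[9]='k', prepend. Next row=LF[9]=8
  step 13: row=8, L[8]='h', prepend. Next row=LF[8]=2
  step 14: row=2, L[2]='i', prepend. Next row=LF[2]=3
  step 15: row=3, L[3]='i', prepend. Next row=LF[3]=4
  step 16: row=4, L[4]='l', prepend. Next row=LF[4]=10
Reversed output: liihklhkjnmlmnj$

Answer: liihklhkjnmlmnj$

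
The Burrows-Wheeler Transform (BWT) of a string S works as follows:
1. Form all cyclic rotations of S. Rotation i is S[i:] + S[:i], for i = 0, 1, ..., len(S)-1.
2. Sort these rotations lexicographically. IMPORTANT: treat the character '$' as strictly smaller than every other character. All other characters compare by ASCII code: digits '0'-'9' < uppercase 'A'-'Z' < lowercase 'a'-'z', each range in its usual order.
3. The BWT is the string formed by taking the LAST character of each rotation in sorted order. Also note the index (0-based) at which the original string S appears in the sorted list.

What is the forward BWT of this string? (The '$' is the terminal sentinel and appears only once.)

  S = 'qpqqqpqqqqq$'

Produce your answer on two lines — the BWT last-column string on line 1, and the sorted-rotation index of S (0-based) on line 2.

Answer: qqqq$qqqqpqp
4

Derivation:
All 12 rotations (rotation i = S[i:]+S[:i]):
  rot[0] = qpqqqpqqqqq$
  rot[1] = pqqqpqqqqq$q
  rot[2] = qqqpqqqqq$qp
  rot[3] = qqpqqqqq$qpq
  rot[4] = qpqqqqq$qpqq
  rot[5] = pqqqqq$qpqqq
  rot[6] = qqqqq$qpqqqp
  rot[7] = qqqq$qpqqqpq
  rot[8] = qqq$qpqqqpqq
  rot[9] = qq$qpqqqpqqq
  rot[10] = q$qpqqqpqqqq
  rot[11] = $qpqqqpqqqqq
Sorted (with $ < everything):
  sorted[0] = $qpqqqpqqqqq  (last char: 'q')
  sorted[1] = pqqqpqqqqq$q  (last char: 'q')
  sorted[2] = pqqqqq$qpqqq  (last char: 'q')
  sorted[3] = q$qpqqqpqqqq  (last char: 'q')
  sorted[4] = qpqqqpqqqqq$  (last char: '$')
  sorted[5] = qpqqqqq$qpqq  (last char: 'q')
  sorted[6] = qq$qpqqqpqqq  (last char: 'q')
  sorted[7] = qqpqqqqq$qpq  (last char: 'q')
  sorted[8] = qqq$qpqqqpqq  (last char: 'q')
  sorted[9] = qqqpqqqqq$qp  (last char: 'p')
  sorted[10] = qqqq$qpqqqpq  (last char: 'q')
  sorted[11] = qqqqq$qpqqqp  (last char: 'p')
Last column: qqqq$qqqqpqp
Original string S is at sorted index 4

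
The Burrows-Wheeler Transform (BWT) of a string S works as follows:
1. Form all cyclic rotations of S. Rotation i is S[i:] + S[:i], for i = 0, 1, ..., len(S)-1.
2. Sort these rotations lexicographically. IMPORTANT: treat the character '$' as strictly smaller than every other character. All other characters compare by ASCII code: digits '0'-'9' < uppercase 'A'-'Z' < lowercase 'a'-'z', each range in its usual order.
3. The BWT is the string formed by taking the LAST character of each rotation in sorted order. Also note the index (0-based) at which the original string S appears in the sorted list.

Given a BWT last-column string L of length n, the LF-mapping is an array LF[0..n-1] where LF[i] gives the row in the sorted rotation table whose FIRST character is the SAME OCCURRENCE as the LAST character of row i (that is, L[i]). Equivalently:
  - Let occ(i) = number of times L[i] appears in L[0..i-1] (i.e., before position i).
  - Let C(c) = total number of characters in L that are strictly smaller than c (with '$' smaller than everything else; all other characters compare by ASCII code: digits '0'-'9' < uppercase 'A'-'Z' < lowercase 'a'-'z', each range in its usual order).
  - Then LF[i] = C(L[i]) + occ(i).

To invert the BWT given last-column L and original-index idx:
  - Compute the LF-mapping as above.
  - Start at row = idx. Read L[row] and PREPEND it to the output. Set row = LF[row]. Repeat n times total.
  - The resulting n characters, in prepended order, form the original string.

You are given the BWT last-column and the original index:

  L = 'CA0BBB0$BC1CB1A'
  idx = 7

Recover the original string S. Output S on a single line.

LF mapping: 12 5 1 7 8 9 2 0 10 13 3 14 11 4 6
Walk LF starting at row 7, prepending L[row]:
  step 1: row=7, L[7]='$', prepend. Next row=LF[7]=0
  step 2: row=0, L[0]='C', prepend. Next row=LF[0]=12
  step 3: row=12, L[12]='B', prepend. Next row=LF[12]=11
  step 4: row=11, L[11]='C', prepend. Next row=LF[11]=14
  step 5: row=14, L[14]='A', prepend. Next row=LF[14]=6
  step 6: row=6, L[6]='0', prepend. Next row=LF[6]=2
  step 7: row=2, L[2]='0', prepend. Next row=LF[2]=1
  step 8: row=1, L[1]='A', prepend. Next row=LF[1]=5
  step 9: row=5, L[5]='B', prepend. Next row=LF[5]=9
  step 10: row=9, L[9]='C', prepend. Next row=LF[9]=13
  step 11: row=13, L[13]='1', prepend. Next row=LF[13]=4
  step 12: row=4, L[4]='B', prepend. Next row=LF[4]=8
  step 13: row=8, L[8]='B', prepend. Next row=LF[8]=10
  step 14: row=10, L[10]='1', prepend. Next row=LF[10]=3
  step 15: row=3, L[3]='B', prepend. Next row=LF[3]=7
Reversed output: B1BB1CBA00ACBC$

Answer: B1BB1CBA00ACBC$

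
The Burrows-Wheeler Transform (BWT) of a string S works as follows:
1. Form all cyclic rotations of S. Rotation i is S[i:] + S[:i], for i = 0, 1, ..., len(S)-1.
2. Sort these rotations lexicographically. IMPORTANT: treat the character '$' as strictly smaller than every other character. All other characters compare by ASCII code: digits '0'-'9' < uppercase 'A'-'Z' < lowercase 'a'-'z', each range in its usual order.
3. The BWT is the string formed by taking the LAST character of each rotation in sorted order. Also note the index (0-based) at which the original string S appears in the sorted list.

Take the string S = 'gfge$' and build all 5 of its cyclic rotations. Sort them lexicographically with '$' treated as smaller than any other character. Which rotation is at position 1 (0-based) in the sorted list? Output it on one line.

All 5 rotations (rotation i = S[i:]+S[:i]):
  rot[0] = gfge$
  rot[1] = fge$g
  rot[2] = ge$gf
  rot[3] = e$gfg
  rot[4] = $gfge
Sorted (with $ < everything):
  sorted[0] = $gfge
  sorted[1] = e$gfg
  sorted[2] = fge$g
  sorted[3] = ge$gf
  sorted[4] = gfge$
sorted[1] = e$gfg

Answer: e$gfg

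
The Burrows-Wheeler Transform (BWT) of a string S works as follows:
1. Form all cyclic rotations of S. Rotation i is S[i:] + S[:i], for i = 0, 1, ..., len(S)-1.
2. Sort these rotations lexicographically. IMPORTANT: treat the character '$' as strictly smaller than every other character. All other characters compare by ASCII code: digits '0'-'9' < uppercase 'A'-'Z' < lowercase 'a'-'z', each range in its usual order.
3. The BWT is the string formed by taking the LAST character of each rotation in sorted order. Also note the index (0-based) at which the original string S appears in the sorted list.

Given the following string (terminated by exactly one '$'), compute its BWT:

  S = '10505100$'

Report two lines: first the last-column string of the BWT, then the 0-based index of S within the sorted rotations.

Answer: 001155$00
6

Derivation:
All 9 rotations (rotation i = S[i:]+S[:i]):
  rot[0] = 10505100$
  rot[1] = 0505100$1
  rot[2] = 505100$10
  rot[3] = 05100$105
  rot[4] = 5100$1050
  rot[5] = 100$10505
  rot[6] = 00$105051
  rot[7] = 0$1050510
  rot[8] = $10505100
Sorted (with $ < everything):
  sorted[0] = $10505100  (last char: '0')
  sorted[1] = 0$1050510  (last char: '0')
  sorted[2] = 00$105051  (last char: '1')
  sorted[3] = 0505100$1  (last char: '1')
  sorted[4] = 05100$105  (last char: '5')
  sorted[5] = 100$10505  (last char: '5')
  sorted[6] = 10505100$  (last char: '$')
  sorted[7] = 505100$10  (last char: '0')
  sorted[8] = 5100$1050  (last char: '0')
Last column: 001155$00
Original string S is at sorted index 6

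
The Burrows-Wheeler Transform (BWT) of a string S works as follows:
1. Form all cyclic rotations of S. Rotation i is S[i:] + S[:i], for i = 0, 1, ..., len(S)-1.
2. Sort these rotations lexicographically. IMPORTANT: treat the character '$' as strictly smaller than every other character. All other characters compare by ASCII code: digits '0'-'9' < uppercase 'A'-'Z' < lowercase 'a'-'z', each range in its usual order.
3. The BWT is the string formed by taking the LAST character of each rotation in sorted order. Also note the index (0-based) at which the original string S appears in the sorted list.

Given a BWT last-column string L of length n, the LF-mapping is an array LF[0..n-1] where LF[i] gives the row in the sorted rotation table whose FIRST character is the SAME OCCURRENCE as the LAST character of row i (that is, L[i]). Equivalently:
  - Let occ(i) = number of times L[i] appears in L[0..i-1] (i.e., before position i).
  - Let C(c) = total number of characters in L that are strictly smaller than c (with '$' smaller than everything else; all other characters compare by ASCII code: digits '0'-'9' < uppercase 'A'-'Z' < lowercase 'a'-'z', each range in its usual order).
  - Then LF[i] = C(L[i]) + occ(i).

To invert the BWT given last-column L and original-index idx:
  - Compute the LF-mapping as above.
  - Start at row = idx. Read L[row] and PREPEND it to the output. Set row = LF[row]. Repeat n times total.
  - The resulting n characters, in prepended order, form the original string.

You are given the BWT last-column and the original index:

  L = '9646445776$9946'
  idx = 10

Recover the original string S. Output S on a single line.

Answer: 76456444976699$

Derivation:
LF mapping: 12 6 1 7 2 3 5 10 11 8 0 13 14 4 9
Walk LF starting at row 10, prepending L[row]:
  step 1: row=10, L[10]='$', prepend. Next row=LF[10]=0
  step 2: row=0, L[0]='9', prepend. Next row=LF[0]=12
  step 3: row=12, L[12]='9', prepend. Next row=LF[12]=14
  step 4: row=14, L[14]='6', prepend. Next row=LF[14]=9
  step 5: row=9, L[9]='6', prepend. Next row=LF[9]=8
  step 6: row=8, L[8]='7', prepend. Next row=LF[8]=11
  step 7: row=11, L[11]='9', prepend. Next row=LF[11]=13
  step 8: row=13, L[13]='4', prepend. Next row=LF[13]=4
  step 9: row=4, L[4]='4', prepend. Next row=LF[4]=2
  step 10: row=2, L[2]='4', prepend. Next row=LF[2]=1
  step 11: row=1, L[1]='6', prepend. Next row=LF[1]=6
  step 12: row=6, L[6]='5', prepend. Next row=LF[6]=5
  step 13: row=5, L[5]='4', prepend. Next row=LF[5]=3
  step 14: row=3, L[3]='6', prepend. Next row=LF[3]=7
  step 15: row=7, L[7]='7', prepend. Next row=LF[7]=10
Reversed output: 76456444976699$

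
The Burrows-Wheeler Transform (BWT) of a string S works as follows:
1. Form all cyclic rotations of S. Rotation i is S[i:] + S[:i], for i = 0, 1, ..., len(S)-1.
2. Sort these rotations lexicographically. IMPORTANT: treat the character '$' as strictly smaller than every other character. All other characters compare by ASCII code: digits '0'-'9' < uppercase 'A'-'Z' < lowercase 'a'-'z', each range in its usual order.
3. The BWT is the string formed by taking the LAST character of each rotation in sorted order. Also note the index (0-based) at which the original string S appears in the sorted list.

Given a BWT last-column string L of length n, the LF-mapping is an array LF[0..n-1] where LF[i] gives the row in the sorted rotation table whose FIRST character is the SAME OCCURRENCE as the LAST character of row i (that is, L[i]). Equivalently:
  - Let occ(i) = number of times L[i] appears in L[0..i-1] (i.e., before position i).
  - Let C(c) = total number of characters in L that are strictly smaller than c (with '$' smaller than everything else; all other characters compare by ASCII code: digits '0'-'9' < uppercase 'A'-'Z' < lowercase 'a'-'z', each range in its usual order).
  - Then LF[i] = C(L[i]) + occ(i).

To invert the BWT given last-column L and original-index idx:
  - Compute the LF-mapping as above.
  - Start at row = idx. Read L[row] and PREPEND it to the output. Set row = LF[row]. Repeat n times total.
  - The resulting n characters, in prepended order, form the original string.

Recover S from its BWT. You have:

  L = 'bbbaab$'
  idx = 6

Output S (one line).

LF mapping: 3 4 5 1 2 6 0
Walk LF starting at row 6, prepending L[row]:
  step 1: row=6, L[6]='$', prepend. Next row=LF[6]=0
  step 2: row=0, L[0]='b', prepend. Next row=LF[0]=3
  step 3: row=3, L[3]='a', prepend. Next row=LF[3]=1
  step 4: row=1, L[1]='b', prepend. Next row=LF[1]=4
  step 5: row=4, L[4]='a', prepend. Next row=LF[4]=2
  step 6: row=2, L[2]='b', prepend. Next row=LF[2]=5
  step 7: row=5, L[5]='b', prepend. Next row=LF[5]=6
Reversed output: bbabab$

Answer: bbabab$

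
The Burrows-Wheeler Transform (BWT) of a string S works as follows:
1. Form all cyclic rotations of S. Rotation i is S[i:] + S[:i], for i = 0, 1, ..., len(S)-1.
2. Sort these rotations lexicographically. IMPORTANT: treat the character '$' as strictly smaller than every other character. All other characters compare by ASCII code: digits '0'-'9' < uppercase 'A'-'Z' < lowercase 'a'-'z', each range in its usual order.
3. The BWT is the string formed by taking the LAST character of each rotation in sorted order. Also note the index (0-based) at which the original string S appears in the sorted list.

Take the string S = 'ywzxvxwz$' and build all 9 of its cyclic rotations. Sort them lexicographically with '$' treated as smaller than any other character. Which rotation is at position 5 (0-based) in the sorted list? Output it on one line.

All 9 rotations (rotation i = S[i:]+S[:i]):
  rot[0] = ywzxvxwz$
  rot[1] = wzxvxwz$y
  rot[2] = zxvxwz$yw
  rot[3] = xvxwz$ywz
  rot[4] = vxwz$ywzx
  rot[5] = xwz$ywzxv
  rot[6] = wz$ywzxvx
  rot[7] = z$ywzxvxw
  rot[8] = $ywzxvxwz
Sorted (with $ < everything):
  sorted[0] = $ywzxvxwz
  sorted[1] = vxwz$ywzx
  sorted[2] = wz$ywzxvx
  sorted[3] = wzxvxwz$y
  sorted[4] = xvxwz$ywz
  sorted[5] = xwz$ywzxv
  sorted[6] = ywzxvxwz$
  sorted[7] = z$ywzxvxw
  sorted[8] = zxvxwz$yw
sorted[5] = xwz$ywzxv

Answer: xwz$ywzxv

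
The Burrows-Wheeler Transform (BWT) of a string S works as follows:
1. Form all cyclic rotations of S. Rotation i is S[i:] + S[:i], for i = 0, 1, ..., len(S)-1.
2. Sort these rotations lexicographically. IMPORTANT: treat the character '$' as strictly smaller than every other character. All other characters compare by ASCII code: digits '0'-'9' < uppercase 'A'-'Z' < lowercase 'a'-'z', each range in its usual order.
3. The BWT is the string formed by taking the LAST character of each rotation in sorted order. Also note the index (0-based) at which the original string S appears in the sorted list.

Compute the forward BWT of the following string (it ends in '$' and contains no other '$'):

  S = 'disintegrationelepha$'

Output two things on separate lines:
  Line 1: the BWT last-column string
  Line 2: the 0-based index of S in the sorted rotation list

All 21 rotations (rotation i = S[i:]+S[:i]):
  rot[0] = disintegrationelepha$
  rot[1] = isintegrationelepha$d
  rot[2] = sintegrationelepha$di
  rot[3] = integrationelepha$dis
  rot[4] = ntegrationelepha$disi
  rot[5] = tegrationelepha$disin
  rot[6] = egrationelepha$disint
  rot[7] = grationelepha$disinte
  rot[8] = rationelepha$disinteg
  rot[9] = ationelepha$disintegr
  rot[10] = tionelepha$disintegra
  rot[11] = ionelepha$disintegrat
  rot[12] = onelepha$disintegrati
  rot[13] = nelepha$disintegratio
  rot[14] = elepha$disintegration
  rot[15] = lepha$disintegratione
  rot[16] = epha$disintegrationel
  rot[17] = pha$disintegrationele
  rot[18] = ha$disintegrationelep
  rot[19] = a$disintegrationeleph
  rot[20] = $disintegrationelepha
Sorted (with $ < everything):
  sorted[0] = $disintegrationelepha  (last char: 'a')
  sorted[1] = a$disintegrationeleph  (last char: 'h')
  sorted[2] = ationelepha$disintegr  (last char: 'r')
  sorted[3] = disintegrationelepha$  (last char: '$')
  sorted[4] = egrationelepha$disint  (last char: 't')
  sorted[5] = elepha$disintegration  (last char: 'n')
  sorted[6] = epha$disintegrationel  (last char: 'l')
  sorted[7] = grationelepha$disinte  (last char: 'e')
  sorted[8] = ha$disintegrationelep  (last char: 'p')
  sorted[9] = integrationelepha$dis  (last char: 's')
  sorted[10] = ionelepha$disintegrat  (last char: 't')
  sorted[11] = isintegrationelepha$d  (last char: 'd')
  sorted[12] = lepha$disintegratione  (last char: 'e')
  sorted[13] = nelepha$disintegratio  (last char: 'o')
  sorted[14] = ntegrationelepha$disi  (last char: 'i')
  sorted[15] = onelepha$disintegrati  (last char: 'i')
  sorted[16] = pha$disintegrationele  (last char: 'e')
  sorted[17] = rationelepha$disinteg  (last char: 'g')
  sorted[18] = sintegrationelepha$di  (last char: 'i')
  sorted[19] = tegrationelepha$disin  (last char: 'n')
  sorted[20] = tionelepha$disintegra  (last char: 'a')
Last column: ahr$tnlepstdeoiiegina
Original string S is at sorted index 3

Answer: ahr$tnlepstdeoiiegina
3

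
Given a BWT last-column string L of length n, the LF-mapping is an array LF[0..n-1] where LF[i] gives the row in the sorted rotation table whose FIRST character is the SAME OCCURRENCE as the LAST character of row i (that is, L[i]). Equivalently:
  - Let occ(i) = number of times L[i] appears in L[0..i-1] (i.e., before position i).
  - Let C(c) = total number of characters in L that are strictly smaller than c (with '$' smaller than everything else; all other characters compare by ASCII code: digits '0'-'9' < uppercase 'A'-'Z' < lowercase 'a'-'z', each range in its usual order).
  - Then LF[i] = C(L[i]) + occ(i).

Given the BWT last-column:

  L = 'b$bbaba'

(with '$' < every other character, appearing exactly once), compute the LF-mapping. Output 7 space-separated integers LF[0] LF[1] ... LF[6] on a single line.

Answer: 3 0 4 5 1 6 2

Derivation:
Char counts: '$':1, 'a':2, 'b':4
C (first-col start): C('$')=0, C('a')=1, C('b')=3
L[0]='b': occ=0, LF[0]=C('b')+0=3+0=3
L[1]='$': occ=0, LF[1]=C('$')+0=0+0=0
L[2]='b': occ=1, LF[2]=C('b')+1=3+1=4
L[3]='b': occ=2, LF[3]=C('b')+2=3+2=5
L[4]='a': occ=0, LF[4]=C('a')+0=1+0=1
L[5]='b': occ=3, LF[5]=C('b')+3=3+3=6
L[6]='a': occ=1, LF[6]=C('a')+1=1+1=2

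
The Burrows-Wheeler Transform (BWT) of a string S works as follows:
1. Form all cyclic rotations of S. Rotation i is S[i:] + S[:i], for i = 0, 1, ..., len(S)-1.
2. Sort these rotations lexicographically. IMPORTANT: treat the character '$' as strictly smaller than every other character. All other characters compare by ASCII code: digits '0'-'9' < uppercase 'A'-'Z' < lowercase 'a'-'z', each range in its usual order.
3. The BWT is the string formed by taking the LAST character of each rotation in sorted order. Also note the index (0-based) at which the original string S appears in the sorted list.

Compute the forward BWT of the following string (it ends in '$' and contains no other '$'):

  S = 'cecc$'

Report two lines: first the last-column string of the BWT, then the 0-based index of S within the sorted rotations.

Answer: cce$c
3

Derivation:
All 5 rotations (rotation i = S[i:]+S[:i]):
  rot[0] = cecc$
  rot[1] = ecc$c
  rot[2] = cc$ce
  rot[3] = c$cec
  rot[4] = $cecc
Sorted (with $ < everything):
  sorted[0] = $cecc  (last char: 'c')
  sorted[1] = c$cec  (last char: 'c')
  sorted[2] = cc$ce  (last char: 'e')
  sorted[3] = cecc$  (last char: '$')
  sorted[4] = ecc$c  (last char: 'c')
Last column: cce$c
Original string S is at sorted index 3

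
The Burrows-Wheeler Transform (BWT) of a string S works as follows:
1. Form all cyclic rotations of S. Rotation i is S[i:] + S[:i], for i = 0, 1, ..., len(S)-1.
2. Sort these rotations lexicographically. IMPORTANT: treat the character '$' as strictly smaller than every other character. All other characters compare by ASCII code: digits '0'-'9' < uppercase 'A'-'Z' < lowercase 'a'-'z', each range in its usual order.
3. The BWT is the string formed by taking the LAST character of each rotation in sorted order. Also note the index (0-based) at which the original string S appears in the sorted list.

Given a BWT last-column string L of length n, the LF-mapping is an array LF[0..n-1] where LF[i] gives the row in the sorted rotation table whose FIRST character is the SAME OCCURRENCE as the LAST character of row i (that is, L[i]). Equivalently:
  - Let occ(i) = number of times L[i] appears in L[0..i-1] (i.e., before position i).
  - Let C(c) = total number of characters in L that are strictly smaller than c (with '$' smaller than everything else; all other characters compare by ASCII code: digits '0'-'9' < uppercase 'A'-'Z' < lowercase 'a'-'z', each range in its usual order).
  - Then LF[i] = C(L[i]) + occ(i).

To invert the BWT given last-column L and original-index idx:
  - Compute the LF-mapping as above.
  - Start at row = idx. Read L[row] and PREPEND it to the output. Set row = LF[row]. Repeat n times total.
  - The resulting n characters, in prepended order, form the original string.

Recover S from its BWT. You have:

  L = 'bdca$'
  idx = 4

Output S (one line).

Answer: dacb$

Derivation:
LF mapping: 2 4 3 1 0
Walk LF starting at row 4, prepending L[row]:
  step 1: row=4, L[4]='$', prepend. Next row=LF[4]=0
  step 2: row=0, L[0]='b', prepend. Next row=LF[0]=2
  step 3: row=2, L[2]='c', prepend. Next row=LF[2]=3
  step 4: row=3, L[3]='a', prepend. Next row=LF[3]=1
  step 5: row=1, L[1]='d', prepend. Next row=LF[1]=4
Reversed output: dacb$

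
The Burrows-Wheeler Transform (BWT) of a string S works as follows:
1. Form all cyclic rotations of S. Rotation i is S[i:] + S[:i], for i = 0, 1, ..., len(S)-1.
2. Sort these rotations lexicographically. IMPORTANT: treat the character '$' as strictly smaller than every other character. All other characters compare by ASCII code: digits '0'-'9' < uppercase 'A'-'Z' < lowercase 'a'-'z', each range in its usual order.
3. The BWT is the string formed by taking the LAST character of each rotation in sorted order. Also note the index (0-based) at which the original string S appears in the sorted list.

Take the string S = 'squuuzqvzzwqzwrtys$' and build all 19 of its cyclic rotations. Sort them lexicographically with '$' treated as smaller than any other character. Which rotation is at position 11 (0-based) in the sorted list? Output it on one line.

Answer: vzzwqzwrtys$squuuzq

Derivation:
All 19 rotations (rotation i = S[i:]+S[:i]):
  rot[0] = squuuzqvzzwqzwrtys$
  rot[1] = quuuzqvzzwqzwrtys$s
  rot[2] = uuuzqvzzwqzwrtys$sq
  rot[3] = uuzqvzzwqzwrtys$squ
  rot[4] = uzqvzzwqzwrtys$squu
  rot[5] = zqvzzwqzwrtys$squuu
  rot[6] = qvzzwqzwrtys$squuuz
  rot[7] = vzzwqzwrtys$squuuzq
  rot[8] = zzwqzwrtys$squuuzqv
  rot[9] = zwqzwrtys$squuuzqvz
  rot[10] = wqzwrtys$squuuzqvzz
  rot[11] = qzwrtys$squuuzqvzzw
  rot[12] = zwrtys$squuuzqvzzwq
  rot[13] = wrtys$squuuzqvzzwqz
  rot[14] = rtys$squuuzqvzzwqzw
  rot[15] = tys$squuuzqvzzwqzwr
  rot[16] = ys$squuuzqvzzwqzwrt
  rot[17] = s$squuuzqvzzwqzwrty
  rot[18] = $squuuzqvzzwqzwrtys
Sorted (with $ < everything):
  sorted[0] = $squuuzqvzzwqzwrtys
  sorted[1] = quuuzqvzzwqzwrtys$s
  sorted[2] = qvzzwqzwrtys$squuuz
  sorted[3] = qzwrtys$squuuzqvzzw
  sorted[4] = rtys$squuuzqvzzwqzw
  sorted[5] = s$squuuzqvzzwqzwrty
  sorted[6] = squuuzqvzzwqzwrtys$
  sorted[7] = tys$squuuzqvzzwqzwr
  sorted[8] = uuuzqvzzwqzwrtys$sq
  sorted[9] = uuzqvzzwqzwrtys$squ
  sorted[10] = uzqvzzwqzwrtys$squu
  sorted[11] = vzzwqzwrtys$squuuzq
  sorted[12] = wqzwrtys$squuuzqvzz
  sorted[13] = wrtys$squuuzqvzzwqz
  sorted[14] = ys$squuuzqvzzwqzwrt
  sorted[15] = zqvzzwqzwrtys$squuu
  sorted[16] = zwqzwrtys$squuuzqvz
  sorted[17] = zwrtys$squuuzqvzzwq
  sorted[18] = zzwqzwrtys$squuuzqv
sorted[11] = vzzwqzwrtys$squuuzq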